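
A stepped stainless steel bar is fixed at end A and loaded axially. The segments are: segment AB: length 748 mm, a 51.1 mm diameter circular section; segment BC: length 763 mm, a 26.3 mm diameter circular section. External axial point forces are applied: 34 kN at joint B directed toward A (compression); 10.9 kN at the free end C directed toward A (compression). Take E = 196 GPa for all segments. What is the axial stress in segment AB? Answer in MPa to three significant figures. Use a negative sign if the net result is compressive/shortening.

-21.9 MPa

Internal axial forces (sectioning from the free end, tension +): N_BC = -10.9 kN, N_AB = -44.9 kN.
A_AB = 2051 mm².
σ_AB = N_AB/A_AB = -44900/2051 = -21.89 MPa.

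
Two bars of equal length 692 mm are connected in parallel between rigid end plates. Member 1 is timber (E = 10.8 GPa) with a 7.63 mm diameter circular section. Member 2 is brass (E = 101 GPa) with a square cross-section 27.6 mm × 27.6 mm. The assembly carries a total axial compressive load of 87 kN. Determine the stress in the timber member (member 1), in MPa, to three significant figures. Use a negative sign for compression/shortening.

A_1 = 45.72 mm².
A_2 = 761.8 mm².
Equal strain + equilibrium ⇒ each member carries load in proportion to AE: A₁E₁ = 493800 N, A₂E₂ = 76940000 N, ΣAE = 77430000 N.
σ₁ = P·E₁/ΣAE = -87000·10800/77430000 = -12.13 MPa.

-12.1 MPa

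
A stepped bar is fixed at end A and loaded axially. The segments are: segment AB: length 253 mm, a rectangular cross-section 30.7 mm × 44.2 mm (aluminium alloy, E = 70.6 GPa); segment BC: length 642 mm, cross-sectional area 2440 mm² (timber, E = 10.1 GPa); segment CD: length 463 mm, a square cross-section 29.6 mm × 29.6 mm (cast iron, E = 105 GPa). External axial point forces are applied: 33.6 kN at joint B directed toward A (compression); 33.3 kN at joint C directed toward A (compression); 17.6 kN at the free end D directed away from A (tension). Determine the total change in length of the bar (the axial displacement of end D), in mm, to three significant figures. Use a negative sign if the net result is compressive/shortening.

-0.451 mm

Internal axial forces (sectioning from the free end, tension +): N_CD = 17.6 kN, N_BC = -15.7 kN, N_AB = -49.3 kN.
A_AB = 1357 mm².
A_CD = 876.2 mm².
δ_AB = -49300·253/(1357·70600) = -0.1302 mm
δ_BC = -15700·642/(2440·10100) = -0.409 mm
δ_CD = 17600·463/(876.2·105000) = 0.08858 mm
δ = Σδ_i = -0.4506 mm.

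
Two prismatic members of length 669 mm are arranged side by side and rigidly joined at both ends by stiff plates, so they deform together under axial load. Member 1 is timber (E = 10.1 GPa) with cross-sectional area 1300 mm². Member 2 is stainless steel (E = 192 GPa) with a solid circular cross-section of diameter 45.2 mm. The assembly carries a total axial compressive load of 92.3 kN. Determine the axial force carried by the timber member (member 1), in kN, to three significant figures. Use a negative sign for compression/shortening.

A_2 = 1605 mm².
Equal strain + equilibrium ⇒ each member carries load in proportion to AE: A₁E₁ = 13130000 N, A₂E₂ = 308100000 N, ΣAE = 321200000 N.
F₁ = P·A₁E₁/ΣAE = -92300·13130000/321200000 = -3773 N.

-3.77 kN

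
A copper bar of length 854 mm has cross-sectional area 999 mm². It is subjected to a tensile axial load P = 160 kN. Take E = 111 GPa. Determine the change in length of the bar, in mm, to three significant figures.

1.23 mm

δ_mech = NL/(AE) = 160000·854/(999·111000) = 1.232 mm.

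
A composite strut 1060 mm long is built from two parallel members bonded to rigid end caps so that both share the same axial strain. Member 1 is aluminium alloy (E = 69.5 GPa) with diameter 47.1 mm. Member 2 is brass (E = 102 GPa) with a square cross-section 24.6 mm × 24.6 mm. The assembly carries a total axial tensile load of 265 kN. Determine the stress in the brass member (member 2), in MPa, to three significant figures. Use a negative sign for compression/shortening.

A_1 = 1742 mm².
A_2 = 605.2 mm².
Equal strain + equilibrium ⇒ each member carries load in proportion to AE: A₁E₁ = 121100000 N, A₂E₂ = 61730000 N, ΣAE = 182800000 N.
σ₂ = P·E₂/ΣAE = 265000·102000/182800000 = 147.9 MPa.

148 MPa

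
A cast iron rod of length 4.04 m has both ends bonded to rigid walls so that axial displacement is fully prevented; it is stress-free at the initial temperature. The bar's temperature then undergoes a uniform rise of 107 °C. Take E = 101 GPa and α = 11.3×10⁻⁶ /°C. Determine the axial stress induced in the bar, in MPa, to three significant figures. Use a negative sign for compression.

Free thermal expansion αLΔT = 11.3e-6 · 4040 · 107 = 4.885 mm.
The walls impose strain ε = −(4.885)/4040 = -1.2091e-03; σ = Eε = 101000 · -1.2091e-03 = -122.1 MPa.

-122 MPa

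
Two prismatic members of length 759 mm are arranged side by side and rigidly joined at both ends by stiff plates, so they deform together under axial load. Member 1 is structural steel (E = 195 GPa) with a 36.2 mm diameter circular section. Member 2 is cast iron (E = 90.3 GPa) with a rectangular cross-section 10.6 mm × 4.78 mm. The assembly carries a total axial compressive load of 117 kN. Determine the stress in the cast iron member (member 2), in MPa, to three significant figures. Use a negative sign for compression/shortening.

-51.5 MPa

A_1 = 1029 mm².
A_2 = 50.67 mm².
Equal strain + equilibrium ⇒ each member carries load in proportion to AE: A₁E₁ = 200700000 N, A₂E₂ = 4575000 N, ΣAE = 205300000 N.
σ₂ = P·E₂/ΣAE = -117000·90300/205300000 = -51.47 MPa.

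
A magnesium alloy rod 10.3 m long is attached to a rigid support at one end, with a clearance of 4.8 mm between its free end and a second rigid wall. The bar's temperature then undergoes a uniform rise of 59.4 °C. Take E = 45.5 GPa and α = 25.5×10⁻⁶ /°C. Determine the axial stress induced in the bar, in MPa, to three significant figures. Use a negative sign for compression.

-47.7 MPa

Free thermal expansion αLΔT = 25.5e-6 · 10300 · 59.4 = 15.6 mm.
The walls engage after the gap closes; constrained expansion = 15.6 − 4.8 = 10.8 mm.
The walls impose strain ε = −(10.8)/10300 = -1.0487e-03; σ = Eε = 45500 · -1.0487e-03 = -47.71 MPa.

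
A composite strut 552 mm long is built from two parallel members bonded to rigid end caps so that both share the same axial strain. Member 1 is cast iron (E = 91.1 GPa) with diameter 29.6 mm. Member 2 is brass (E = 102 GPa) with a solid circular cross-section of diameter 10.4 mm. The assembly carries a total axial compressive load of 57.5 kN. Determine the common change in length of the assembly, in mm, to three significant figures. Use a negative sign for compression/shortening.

A_1 = 688.1 mm².
A_2 = 84.95 mm².
Equal strain + equilibrium ⇒ each member carries load in proportion to AE: A₁E₁ = 62690000 N, A₂E₂ = 8665000 N, ΣAE = 71350000 N.
δ = PL/ΣAE = -57500·552/71350000 = -0.4448 mm.

-0.445 mm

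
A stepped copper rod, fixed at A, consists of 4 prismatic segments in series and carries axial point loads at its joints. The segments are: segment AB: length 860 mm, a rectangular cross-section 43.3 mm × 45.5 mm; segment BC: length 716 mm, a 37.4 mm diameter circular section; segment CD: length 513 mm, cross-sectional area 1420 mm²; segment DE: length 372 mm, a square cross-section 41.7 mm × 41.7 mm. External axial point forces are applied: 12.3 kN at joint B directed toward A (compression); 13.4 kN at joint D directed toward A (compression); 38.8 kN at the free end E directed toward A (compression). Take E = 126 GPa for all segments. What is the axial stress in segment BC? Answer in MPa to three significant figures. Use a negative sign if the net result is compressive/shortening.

Internal axial forces (sectioning from the free end, tension +): N_DE = -38.8 kN, N_CD = -52.2 kN, N_BC = -52.2 kN, N_AB = -64.5 kN.
A_BC = 1099 mm².
σ_BC = N_BC/A_BC = -52200/1099 = -47.52 MPa.

-47.5 MPa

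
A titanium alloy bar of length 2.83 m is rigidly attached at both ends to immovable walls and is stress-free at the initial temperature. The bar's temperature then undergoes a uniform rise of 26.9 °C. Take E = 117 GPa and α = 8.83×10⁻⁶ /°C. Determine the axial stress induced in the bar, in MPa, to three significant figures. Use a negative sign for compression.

-27.8 MPa

Free thermal expansion αLΔT = 8.83e-6 · 2830 · 26.9 = 0.6722 mm.
The walls impose strain ε = −(0.6722)/2830 = -2.3753e-04; σ = Eε = 117000 · -2.3753e-04 = -27.79 MPa.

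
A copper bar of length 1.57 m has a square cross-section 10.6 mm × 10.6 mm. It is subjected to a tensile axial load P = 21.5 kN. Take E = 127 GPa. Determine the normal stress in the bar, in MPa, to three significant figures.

191 MPa

A = 112.4 mm².
σ = N/A = 21500/112.4 = 191.3 MPa.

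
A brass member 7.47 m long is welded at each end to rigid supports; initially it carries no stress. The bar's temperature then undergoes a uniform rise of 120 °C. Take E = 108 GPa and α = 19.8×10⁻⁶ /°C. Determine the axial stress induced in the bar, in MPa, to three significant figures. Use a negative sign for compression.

Free thermal expansion αLΔT = 19.8e-6 · 7470 · 120 = 17.75 mm.
The walls impose strain ε = −(17.75)/7470 = -2.3760e-03; σ = Eε = 108000 · -2.3760e-03 = -256.6 MPa.

-257 MPa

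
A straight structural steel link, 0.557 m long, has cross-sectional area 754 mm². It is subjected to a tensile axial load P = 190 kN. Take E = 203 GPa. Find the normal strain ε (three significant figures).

σ = N/A = 252 MPa; ε = σ/E = 252/203000 = 1.241e-03.

0.00124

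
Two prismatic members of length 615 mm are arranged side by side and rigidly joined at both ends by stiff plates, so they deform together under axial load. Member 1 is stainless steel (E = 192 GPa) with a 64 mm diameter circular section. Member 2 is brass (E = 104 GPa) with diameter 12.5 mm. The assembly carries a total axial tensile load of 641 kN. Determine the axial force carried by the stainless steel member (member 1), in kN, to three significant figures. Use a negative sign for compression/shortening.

A_1 = 3217 mm².
A_2 = 122.7 mm².
Equal strain + equilibrium ⇒ each member carries load in proportion to AE: A₁E₁ = 617700000 N, A₂E₂ = 12760000 N, ΣAE = 630400000 N.
F₁ = P·A₁E₁/ΣAE = 641000·617700000/630400000 = 628000 N.

628 kN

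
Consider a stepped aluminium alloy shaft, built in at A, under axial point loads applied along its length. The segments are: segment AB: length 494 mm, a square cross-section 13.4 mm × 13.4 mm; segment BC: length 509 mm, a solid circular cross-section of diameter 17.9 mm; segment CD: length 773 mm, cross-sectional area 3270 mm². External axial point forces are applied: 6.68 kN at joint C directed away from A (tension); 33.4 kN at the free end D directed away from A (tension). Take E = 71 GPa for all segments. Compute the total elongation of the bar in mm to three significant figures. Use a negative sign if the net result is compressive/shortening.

Internal axial forces (sectioning from the free end, tension +): N_CD = 33.4 kN, N_BC = 40.08 kN, N_AB = 40.08 kN.
A_AB = 179.6 mm².
A_BC = 251.6 mm².
δ_AB = 40080·494/(179.6·71000) = 1.553 mm
δ_BC = 40080·509/(251.6·71000) = 1.142 mm
δ_CD = 33400·773/(3270·71000) = 0.1112 mm
δ = Σδ_i = 2.806 mm.

2.81 mm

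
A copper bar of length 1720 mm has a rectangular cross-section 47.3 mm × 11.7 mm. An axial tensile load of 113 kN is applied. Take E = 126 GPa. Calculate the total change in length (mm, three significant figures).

2.79 mm

A = 553.4 mm².
δ_mech = NL/(AE) = 113000·1720/(553.4·126000) = 2.787 mm.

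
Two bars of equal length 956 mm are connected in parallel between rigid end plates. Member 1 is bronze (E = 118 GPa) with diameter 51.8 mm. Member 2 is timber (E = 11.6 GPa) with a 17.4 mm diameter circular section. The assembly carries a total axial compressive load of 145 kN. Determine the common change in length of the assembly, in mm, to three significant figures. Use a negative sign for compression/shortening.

A_1 = 2107 mm².
A_2 = 237.8 mm².
Equal strain + equilibrium ⇒ each member carries load in proportion to AE: A₁E₁ = 248700000 N, A₂E₂ = 2758000 N, ΣAE = 251400000 N.
δ = PL/ΣAE = -145000·956/251400000 = -0.5513 mm.

-0.551 mm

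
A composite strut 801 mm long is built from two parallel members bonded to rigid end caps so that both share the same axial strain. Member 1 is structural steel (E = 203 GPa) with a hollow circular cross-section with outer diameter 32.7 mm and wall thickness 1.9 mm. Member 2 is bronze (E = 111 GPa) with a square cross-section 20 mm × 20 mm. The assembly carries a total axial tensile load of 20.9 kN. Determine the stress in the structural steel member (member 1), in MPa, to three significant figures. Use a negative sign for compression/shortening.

51.9 MPa

A_1 = 183.8 mm².
A_2 = 400 mm².
Equal strain + equilibrium ⇒ each member carries load in proportion to AE: A₁E₁ = 37320000 N, A₂E₂ = 44400000 N, ΣAE = 81720000 N.
σ₁ = P·E₁/ΣAE = 20900·203000/81720000 = 51.92 MPa.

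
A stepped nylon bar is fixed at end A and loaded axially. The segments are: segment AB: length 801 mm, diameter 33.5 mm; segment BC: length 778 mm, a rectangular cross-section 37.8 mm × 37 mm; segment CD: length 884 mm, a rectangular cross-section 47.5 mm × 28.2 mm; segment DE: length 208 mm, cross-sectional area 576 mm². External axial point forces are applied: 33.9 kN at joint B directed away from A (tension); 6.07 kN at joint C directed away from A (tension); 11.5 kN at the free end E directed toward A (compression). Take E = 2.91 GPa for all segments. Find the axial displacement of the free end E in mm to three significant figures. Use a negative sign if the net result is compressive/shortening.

3.82 mm

Internal axial forces (sectioning from the free end, tension +): N_DE = -11.5 kN, N_CD = -11.5 kN, N_BC = -5.43 kN, N_AB = 28.47 kN.
A_AB = 881.4 mm².
A_BC = 1399 mm².
A_CD = 1340 mm².
δ_AB = 28470·801/(881.4·2910) = 8.891 mm
δ_BC = -5430·778/(1399·2910) = -1.038 mm
δ_CD = -11500·884/(1340·2910) = -2.608 mm
δ_DE = -11500·208/(576·2910) = -1.427 mm
δ = Σδ_i = 3.818 mm.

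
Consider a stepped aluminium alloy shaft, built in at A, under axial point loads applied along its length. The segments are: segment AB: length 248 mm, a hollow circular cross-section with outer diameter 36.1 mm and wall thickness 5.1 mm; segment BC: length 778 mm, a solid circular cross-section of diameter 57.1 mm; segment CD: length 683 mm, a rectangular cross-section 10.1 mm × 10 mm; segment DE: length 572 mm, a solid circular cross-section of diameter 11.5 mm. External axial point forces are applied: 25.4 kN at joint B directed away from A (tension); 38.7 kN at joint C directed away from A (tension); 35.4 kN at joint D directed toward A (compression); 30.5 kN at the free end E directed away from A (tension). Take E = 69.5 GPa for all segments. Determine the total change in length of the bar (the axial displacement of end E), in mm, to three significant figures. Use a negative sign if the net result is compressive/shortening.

Internal axial forces (sectioning from the free end, tension +): N_DE = 30.5 kN, N_CD = -4.9 kN, N_BC = 33.8 kN, N_AB = 59.2 kN.
A_AB = 496.7 mm².
A_BC = 2561 mm².
A_CD = 101 mm².
A_DE = 103.9 mm².
δ_AB = 59200·248/(496.7·69500) = 0.4253 mm
δ_BC = 33800·778/(2561·69500) = 0.1478 mm
δ_CD = -4900·683/(101·69500) = -0.4768 mm
δ_DE = 30500·572/(103.9·69500) = 2.417 mm
δ = Σδ_i = 2.513 mm.

2.51 mm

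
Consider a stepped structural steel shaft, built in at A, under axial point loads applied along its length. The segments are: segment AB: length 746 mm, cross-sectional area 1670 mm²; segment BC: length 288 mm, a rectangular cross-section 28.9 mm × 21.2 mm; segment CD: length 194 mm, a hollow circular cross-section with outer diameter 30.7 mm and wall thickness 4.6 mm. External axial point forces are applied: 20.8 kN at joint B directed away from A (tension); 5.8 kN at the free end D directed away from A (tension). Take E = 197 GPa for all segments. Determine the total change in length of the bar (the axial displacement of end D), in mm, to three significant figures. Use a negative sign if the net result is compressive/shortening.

0.0893 mm

Internal axial forces (sectioning from the free end, tension +): N_CD = 5.8 kN, N_BC = 5.8 kN, N_AB = 26.6 kN.
A_BC = 612.7 mm².
A_CD = 377.2 mm².
δ_AB = 26600·746/(1670·197000) = 0.06032 mm
δ_BC = 5800·288/(612.7·197000) = 0.01384 mm
δ_CD = 5800·194/(377.2·197000) = 0.01514 mm
δ = Σδ_i = 0.0893 mm.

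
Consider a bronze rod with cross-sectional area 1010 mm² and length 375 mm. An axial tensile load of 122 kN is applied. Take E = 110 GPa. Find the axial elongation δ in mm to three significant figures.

0.412 mm

δ_mech = NL/(AE) = 122000·375/(1010·110000) = 0.4118 mm.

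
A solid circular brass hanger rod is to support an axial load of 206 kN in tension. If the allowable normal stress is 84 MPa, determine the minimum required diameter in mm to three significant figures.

Required area A ≥ P/σ_allow = 206000/84 = 2452 mm².
For a solid circular section, d ≥ √(4A/π) = 55.88 mm.

55.9 mm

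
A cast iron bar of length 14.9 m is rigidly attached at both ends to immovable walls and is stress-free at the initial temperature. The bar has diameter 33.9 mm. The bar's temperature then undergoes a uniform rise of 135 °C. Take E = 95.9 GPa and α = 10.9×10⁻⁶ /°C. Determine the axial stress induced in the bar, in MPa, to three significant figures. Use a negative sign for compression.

-141 MPa

Free thermal expansion αLΔT = 10.9e-6 · 14900 · 135 = 21.93 mm.
The walls impose strain ε = −(21.93)/14900 = -1.4715e-03; σ = Eε = 95900 · -1.4715e-03 = -141.1 MPa.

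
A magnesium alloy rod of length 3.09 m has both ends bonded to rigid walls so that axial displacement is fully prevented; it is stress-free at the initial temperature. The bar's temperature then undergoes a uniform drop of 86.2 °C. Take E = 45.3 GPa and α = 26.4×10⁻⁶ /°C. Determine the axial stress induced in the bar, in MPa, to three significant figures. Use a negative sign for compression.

103 MPa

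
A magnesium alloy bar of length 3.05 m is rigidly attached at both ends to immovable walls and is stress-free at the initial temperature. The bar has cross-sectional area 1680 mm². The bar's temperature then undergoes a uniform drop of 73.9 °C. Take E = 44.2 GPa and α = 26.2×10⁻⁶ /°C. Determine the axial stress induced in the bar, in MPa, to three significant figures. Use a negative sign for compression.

85.6 MPa

Free thermal expansion αLΔT = 26.2e-6 · 3050 · -73.9 = -5.905 mm.
The walls impose strain ε = −(-5.905)/3050 = 1.9362e-03; σ = Eε = 44200 · 1.9362e-03 = 85.58 MPa.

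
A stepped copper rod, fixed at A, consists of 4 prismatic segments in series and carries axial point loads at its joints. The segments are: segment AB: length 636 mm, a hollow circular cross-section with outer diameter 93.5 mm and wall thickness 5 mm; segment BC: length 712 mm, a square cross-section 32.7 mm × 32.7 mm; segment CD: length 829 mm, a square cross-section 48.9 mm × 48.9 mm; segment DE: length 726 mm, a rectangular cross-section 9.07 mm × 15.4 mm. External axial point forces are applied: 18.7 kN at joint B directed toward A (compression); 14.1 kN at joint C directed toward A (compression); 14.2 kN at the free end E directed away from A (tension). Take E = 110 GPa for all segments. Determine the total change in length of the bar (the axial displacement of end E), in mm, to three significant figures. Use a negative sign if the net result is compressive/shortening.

0.639 mm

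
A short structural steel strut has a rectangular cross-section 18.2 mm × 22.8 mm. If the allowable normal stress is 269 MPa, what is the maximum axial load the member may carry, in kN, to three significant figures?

112 kN

A = 415 mm².
P_max = σ_allow · A = 269 · 415 = 111600 N = 111.6 kN.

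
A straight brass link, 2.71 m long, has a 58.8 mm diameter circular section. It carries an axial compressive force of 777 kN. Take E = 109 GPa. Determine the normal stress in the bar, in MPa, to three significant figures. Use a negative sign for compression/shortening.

-286 MPa

A = 2715 mm².
σ = N/A = -777000/2715 = -286.1 MPa.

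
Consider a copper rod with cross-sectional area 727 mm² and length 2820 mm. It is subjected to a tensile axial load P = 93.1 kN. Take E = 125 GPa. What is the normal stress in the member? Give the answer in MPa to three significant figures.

σ = N/A = 93100/727 = 128.1 MPa.

128 MPa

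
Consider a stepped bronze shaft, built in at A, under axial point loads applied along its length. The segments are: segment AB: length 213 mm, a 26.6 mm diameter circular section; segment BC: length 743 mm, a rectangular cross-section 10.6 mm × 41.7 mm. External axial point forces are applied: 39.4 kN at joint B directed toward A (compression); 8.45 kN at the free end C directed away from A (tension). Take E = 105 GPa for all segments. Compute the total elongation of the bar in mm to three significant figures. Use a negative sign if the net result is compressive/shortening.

0.0223 mm

Internal axial forces (sectioning from the free end, tension +): N_BC = 8.45 kN, N_AB = -30.95 kN.
A_AB = 555.7 mm².
A_BC = 442 mm².
δ_AB = -30950·213/(555.7·105000) = -0.113 mm
δ_BC = 8450·743/(442·105000) = 0.1353 mm
δ = Σδ_i = 0.02229 mm.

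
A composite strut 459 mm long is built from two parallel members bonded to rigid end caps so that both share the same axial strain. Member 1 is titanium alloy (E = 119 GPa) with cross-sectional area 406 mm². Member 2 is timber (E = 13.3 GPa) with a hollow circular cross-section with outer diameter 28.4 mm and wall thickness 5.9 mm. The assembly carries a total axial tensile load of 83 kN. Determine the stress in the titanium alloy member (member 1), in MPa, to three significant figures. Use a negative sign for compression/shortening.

A_2 = 417 mm².
Equal strain + equilibrium ⇒ each member carries load in proportion to AE: A₁E₁ = 48310000 N, A₂E₂ = 5547000 N, ΣAE = 53860000 N.
σ₁ = P·E₁/ΣAE = 83000·119000/53860000 = 183.4 MPa.

183 MPa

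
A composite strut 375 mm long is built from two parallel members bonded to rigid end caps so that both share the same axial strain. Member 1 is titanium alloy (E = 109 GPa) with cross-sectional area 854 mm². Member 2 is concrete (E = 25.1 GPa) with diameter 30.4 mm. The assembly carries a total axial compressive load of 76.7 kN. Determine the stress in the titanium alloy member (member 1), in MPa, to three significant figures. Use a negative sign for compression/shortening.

A_2 = 725.8 mm².
Equal strain + equilibrium ⇒ each member carries load in proportion to AE: A₁E₁ = 93090000 N, A₂E₂ = 18220000 N, ΣAE = 111300000 N.
σ₁ = P·E₁/ΣAE = -76700·109000/111300000 = -75.11 MPa.

-75.1 MPa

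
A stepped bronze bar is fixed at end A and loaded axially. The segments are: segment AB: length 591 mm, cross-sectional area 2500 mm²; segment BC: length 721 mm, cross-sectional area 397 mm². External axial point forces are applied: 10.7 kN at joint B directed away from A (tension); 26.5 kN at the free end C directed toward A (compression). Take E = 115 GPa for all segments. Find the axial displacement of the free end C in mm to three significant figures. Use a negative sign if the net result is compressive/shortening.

-0.451 mm

Internal axial forces (sectioning from the free end, tension +): N_BC = -26.5 kN, N_AB = -15.8 kN.
δ_AB = -15800·591/(2500·115000) = -0.03248 mm
δ_BC = -26500·721/(397·115000) = -0.4185 mm
δ = Σδ_i = -0.451 mm.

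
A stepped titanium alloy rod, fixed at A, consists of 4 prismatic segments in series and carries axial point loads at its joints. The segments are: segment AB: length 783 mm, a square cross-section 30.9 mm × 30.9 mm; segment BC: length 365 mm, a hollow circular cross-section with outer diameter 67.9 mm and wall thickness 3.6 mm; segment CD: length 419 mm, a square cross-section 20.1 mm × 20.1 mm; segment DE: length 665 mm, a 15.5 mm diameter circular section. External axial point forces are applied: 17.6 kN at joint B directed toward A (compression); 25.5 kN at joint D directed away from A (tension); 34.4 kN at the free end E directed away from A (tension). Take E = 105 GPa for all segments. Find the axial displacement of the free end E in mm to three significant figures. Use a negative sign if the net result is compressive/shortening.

2.36 mm

Internal axial forces (sectioning from the free end, tension +): N_DE = 34.4 kN, N_CD = 59.9 kN, N_BC = 59.9 kN, N_AB = 42.3 kN.
A_AB = 954.8 mm².
A_BC = 727.2 mm².
A_CD = 404 mm².
A_DE = 188.7 mm².
δ_AB = 42300·783/(954.8·105000) = 0.3304 mm
δ_BC = 59900·365/(727.2·105000) = 0.2863 mm
δ_CD = 59900·419/(404·105000) = 0.5916 mm
δ_DE = 34400·665/(188.7·105000) = 1.155 mm
δ = Σδ_i = 2.363 mm.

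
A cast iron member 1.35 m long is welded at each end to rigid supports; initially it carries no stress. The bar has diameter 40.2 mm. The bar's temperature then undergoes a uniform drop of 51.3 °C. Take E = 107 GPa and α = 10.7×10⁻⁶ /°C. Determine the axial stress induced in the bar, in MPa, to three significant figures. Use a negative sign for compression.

58.7 MPa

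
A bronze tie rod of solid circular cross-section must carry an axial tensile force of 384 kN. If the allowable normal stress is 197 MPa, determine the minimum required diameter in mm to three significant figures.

49.8 mm

Required area A ≥ P/σ_allow = 384000/197 = 1949 mm².
For a solid circular section, d ≥ √(4A/π) = 49.82 mm.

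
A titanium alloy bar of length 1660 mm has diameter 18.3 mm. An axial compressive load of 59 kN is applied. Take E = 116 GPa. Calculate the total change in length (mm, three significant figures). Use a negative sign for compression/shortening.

-3.21 mm

A = 263 mm².
δ_mech = NL/(AE) = -59000·1660/(263·116000) = -3.21 mm.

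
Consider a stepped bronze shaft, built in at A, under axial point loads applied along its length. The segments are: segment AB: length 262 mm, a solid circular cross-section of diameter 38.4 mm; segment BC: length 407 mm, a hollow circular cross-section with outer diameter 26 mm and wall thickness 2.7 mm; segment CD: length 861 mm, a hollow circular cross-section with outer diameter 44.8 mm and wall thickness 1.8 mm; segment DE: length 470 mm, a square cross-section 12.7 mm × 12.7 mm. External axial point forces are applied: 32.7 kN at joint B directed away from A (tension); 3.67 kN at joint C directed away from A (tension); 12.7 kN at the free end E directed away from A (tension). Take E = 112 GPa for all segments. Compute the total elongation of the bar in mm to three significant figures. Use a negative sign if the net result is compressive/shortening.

1.13 mm

Internal axial forces (sectioning from the free end, tension +): N_DE = 12.7 kN, N_CD = 12.7 kN, N_BC = 16.37 kN, N_AB = 49.07 kN.
A_AB = 1158 mm².
A_BC = 197.6 mm².
A_CD = 243.2 mm².
A_DE = 161.3 mm².
δ_AB = 49070·262/(1158·112000) = 0.09912 mm
δ_BC = 16370·407/(197.6·112000) = 0.301 mm
δ_CD = 12700·861/(243.2·112000) = 0.4015 mm
δ_DE = 12700·470/(161.3·112000) = 0.3304 mm
δ = Σδ_i = 1.132 mm.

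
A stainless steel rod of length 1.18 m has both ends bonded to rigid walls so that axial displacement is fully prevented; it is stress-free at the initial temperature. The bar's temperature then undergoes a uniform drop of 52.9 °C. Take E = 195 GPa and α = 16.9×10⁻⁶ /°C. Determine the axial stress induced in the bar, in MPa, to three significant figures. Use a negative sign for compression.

174 MPa

Free thermal expansion αLΔT = 16.9e-6 · 1180 · -52.9 = -1.055 mm.
The walls impose strain ε = −(-1.055)/1180 = 8.9401e-04; σ = Eε = 195000 · 8.9401e-04 = 174.3 MPa.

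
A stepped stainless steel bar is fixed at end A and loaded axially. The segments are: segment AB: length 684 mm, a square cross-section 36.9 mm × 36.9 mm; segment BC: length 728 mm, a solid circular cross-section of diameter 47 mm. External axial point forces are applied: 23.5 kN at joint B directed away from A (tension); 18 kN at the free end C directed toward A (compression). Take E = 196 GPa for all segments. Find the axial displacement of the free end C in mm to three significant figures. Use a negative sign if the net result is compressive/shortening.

Internal axial forces (sectioning from the free end, tension +): N_BC = -18 kN, N_AB = 5.5 kN.
A_AB = 1362 mm².
A_BC = 1735 mm².
δ_AB = 5500·684/(1362·196000) = 0.0141 mm
δ_BC = -18000·728/(1735·196000) = -0.03854 mm
δ = Σδ_i = -0.02444 mm.

-0.0244 mm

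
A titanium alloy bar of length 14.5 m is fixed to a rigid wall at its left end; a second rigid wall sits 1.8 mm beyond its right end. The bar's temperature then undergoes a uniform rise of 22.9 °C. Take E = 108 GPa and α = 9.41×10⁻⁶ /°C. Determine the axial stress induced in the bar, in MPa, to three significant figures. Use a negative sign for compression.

Free thermal expansion αLΔT = 9.41e-6 · 14500 · 22.9 = 3.125 mm.
The walls engage after the gap closes; constrained expansion = 3.125 − 1.8 = 1.325 mm.
The walls impose strain ε = −(1.325)/14500 = -9.1351e-05; σ = Eε = 108000 · -9.1351e-05 = -9.866 MPa.

-9.87 MPa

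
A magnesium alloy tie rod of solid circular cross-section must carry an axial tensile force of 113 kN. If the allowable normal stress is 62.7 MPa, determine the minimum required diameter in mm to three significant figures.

47.9 mm

Required area A ≥ P/σ_allow = 113000/62.7 = 1802 mm².
For a solid circular section, d ≥ √(4A/π) = 47.9 mm.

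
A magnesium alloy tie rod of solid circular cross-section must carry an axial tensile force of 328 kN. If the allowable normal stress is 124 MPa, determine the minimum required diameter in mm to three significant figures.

Required area A ≥ P/σ_allow = 328000/124 = 2645 mm².
For a solid circular section, d ≥ √(4A/π) = 58.03 mm.

58.0 mm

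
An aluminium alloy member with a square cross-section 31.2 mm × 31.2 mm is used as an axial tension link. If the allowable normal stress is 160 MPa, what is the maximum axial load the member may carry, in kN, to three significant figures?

A = 973.4 mm².
P_max = σ_allow · A = 160 · 973.4 = 155800 N = 155.8 kN.

156 kN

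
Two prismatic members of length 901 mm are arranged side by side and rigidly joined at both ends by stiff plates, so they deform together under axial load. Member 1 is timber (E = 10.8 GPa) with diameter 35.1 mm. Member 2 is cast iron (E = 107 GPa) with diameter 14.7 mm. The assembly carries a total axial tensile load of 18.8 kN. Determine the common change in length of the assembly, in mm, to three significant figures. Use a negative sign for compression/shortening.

0.592 mm

A_1 = 967.6 mm².
A_2 = 169.7 mm².
Equal strain + equilibrium ⇒ each member carries load in proportion to AE: A₁E₁ = 10450000 N, A₂E₂ = 18160000 N, ΣAE = 28610000 N.
δ = PL/ΣAE = 18800·901/28610000 = 0.5921 mm.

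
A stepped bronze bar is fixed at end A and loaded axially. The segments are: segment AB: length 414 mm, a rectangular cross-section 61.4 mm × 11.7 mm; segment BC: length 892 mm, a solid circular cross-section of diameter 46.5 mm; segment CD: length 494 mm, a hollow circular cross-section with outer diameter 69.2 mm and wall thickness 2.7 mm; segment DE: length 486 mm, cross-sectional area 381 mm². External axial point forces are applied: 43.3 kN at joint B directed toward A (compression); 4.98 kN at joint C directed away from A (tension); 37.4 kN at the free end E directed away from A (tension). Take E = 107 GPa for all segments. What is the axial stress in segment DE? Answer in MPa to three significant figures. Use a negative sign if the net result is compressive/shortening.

98.2 MPa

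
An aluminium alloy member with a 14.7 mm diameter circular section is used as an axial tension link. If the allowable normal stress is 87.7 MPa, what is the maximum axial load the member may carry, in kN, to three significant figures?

A = 169.7 mm².
P_max = σ_allow · A = 87.7 · 169.7 = 14880 N = 14.88 kN.

14.9 kN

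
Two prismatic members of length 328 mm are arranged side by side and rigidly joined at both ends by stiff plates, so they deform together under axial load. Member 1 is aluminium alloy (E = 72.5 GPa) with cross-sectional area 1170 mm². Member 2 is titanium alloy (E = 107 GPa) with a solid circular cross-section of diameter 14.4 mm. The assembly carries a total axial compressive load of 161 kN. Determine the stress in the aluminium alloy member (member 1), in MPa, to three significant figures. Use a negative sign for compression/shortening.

A_2 = 162.9 mm².
Equal strain + equilibrium ⇒ each member carries load in proportion to AE: A₁E₁ = 84820000 N, A₂E₂ = 17430000 N, ΣAE = 102300000 N.
σ₁ = P·E₁/ΣAE = -161000·72500/102300000 = -114.2 MPa.

-114 MPa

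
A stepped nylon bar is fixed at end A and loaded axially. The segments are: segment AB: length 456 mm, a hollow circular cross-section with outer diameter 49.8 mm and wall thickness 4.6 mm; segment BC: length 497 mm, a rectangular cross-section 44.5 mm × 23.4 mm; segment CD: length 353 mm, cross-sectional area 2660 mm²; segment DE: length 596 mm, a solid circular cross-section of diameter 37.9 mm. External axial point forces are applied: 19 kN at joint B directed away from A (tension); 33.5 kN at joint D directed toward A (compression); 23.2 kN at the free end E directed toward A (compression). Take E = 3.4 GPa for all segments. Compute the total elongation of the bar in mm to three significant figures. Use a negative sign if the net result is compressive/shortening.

Internal axial forces (sectioning from the free end, tension +): N_DE = -23.2 kN, N_CD = -56.7 kN, N_BC = -56.7 kN, N_AB = -37.7 kN.
A_AB = 653.2 mm².
A_BC = 1041 mm².
A_DE = 1128 mm².
δ_AB = -37700·456/(653.2·3400) = -7.741 mm
δ_BC = -56700·497/(1041·3400) = -7.959 mm
δ_CD = -56700·353/(2660·3400) = -2.213 mm
δ_DE = -23200·596/(1128·3400) = -3.605 mm
δ = Σδ_i = -21.52 mm.

-21.5 mm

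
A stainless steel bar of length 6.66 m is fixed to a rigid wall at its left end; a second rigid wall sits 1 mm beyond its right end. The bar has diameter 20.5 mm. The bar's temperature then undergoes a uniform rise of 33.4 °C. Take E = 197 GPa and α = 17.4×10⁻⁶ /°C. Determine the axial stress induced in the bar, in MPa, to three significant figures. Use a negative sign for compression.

Free thermal expansion αLΔT = 17.4e-6 · 6660 · 33.4 = 3.871 mm.
The walls engage after the gap closes; constrained expansion = 3.871 − 1 = 2.871 mm.
The walls impose strain ε = −(2.871)/6660 = -4.3101e-04; σ = Eε = 197000 · -4.3101e-04 = -84.91 MPa.

-84.9 MPa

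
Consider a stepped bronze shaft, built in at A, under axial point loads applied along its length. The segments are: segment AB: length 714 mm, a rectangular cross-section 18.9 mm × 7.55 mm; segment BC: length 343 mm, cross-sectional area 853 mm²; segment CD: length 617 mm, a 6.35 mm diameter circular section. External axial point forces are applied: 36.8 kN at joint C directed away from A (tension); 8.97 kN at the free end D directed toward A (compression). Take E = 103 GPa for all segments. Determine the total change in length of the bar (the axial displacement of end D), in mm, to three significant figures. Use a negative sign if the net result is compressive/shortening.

-0.236 mm

Internal axial forces (sectioning from the free end, tension +): N_CD = -8.97 kN, N_BC = 27.83 kN, N_AB = 27.83 kN.
A_AB = 142.7 mm².
A_CD = 31.67 mm².
δ_AB = 27830·714/(142.7·103000) = 1.352 mm
δ_BC = 27830·343/(853·103000) = 0.1086 mm
δ_CD = -8970·617/(31.67·103000) = -1.697 mm
δ = Σδ_i = -0.2361 mm.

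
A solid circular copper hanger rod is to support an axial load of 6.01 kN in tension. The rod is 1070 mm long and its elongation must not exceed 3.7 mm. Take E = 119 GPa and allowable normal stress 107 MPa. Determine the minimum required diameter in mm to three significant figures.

8.46 mm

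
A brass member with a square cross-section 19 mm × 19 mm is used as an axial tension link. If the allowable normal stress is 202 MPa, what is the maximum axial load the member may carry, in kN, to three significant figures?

A = 361 mm².
P_max = σ_allow · A = 202 · 361 = 72920 N = 72.92 kN.

72.9 kN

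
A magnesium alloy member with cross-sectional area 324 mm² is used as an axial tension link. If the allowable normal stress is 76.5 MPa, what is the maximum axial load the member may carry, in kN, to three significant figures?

P_max = σ_allow · A = 76.5 · 324 = 24790 N = 24.79 kN.

24.8 kN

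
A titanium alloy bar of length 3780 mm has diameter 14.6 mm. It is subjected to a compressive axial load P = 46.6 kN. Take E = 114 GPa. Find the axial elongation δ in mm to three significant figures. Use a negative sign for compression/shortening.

-9.23 mm

A = 167.4 mm².
δ_mech = NL/(AE) = -46600·3780/(167.4·114000) = -9.229 mm.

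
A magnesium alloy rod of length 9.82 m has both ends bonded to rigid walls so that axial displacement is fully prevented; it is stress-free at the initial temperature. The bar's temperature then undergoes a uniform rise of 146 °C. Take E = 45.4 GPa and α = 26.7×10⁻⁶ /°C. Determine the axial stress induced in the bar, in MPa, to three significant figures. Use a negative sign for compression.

-177 MPa

Free thermal expansion αLΔT = 26.7e-6 · 9820 · 146 = 38.28 mm.
The walls impose strain ε = −(38.28)/9820 = -3.8982e-03; σ = Eε = 45400 · -3.8982e-03 = -177 MPa.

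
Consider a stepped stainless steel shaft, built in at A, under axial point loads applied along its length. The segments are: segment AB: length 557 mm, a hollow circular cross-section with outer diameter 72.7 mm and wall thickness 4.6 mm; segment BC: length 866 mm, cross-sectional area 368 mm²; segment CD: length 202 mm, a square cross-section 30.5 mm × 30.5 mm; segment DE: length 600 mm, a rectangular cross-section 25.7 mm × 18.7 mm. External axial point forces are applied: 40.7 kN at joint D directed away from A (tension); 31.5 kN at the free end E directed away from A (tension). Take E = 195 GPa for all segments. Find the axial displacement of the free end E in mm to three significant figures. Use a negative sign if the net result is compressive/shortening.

1.36 mm

Internal axial forces (sectioning from the free end, tension +): N_DE = 31.5 kN, N_CD = 72.2 kN, N_BC = 72.2 kN, N_AB = 72.2 kN.
A_AB = 984.1 mm².
A_CD = 930.2 mm².
A_DE = 480.6 mm².
δ_AB = 72200·557/(984.1·195000) = 0.2096 mm
δ_BC = 72200·866/(368·195000) = 0.8713 mm
δ_CD = 72200·202/(930.2·195000) = 0.0804 mm
δ_DE = 31500·600/(480.6·195000) = 0.2017 mm
δ = Σδ_i = 1.363 mm.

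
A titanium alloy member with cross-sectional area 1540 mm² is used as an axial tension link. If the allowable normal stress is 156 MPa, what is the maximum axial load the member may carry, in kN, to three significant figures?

240 kN

P_max = σ_allow · A = 156 · 1540 = 240200 N = 240.2 kN.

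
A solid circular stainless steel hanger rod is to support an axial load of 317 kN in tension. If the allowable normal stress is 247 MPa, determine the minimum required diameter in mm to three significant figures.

Required area A ≥ P/σ_allow = 317000/247 = 1283 mm².
For a solid circular section, d ≥ √(4A/π) = 40.42 mm.

40.4 mm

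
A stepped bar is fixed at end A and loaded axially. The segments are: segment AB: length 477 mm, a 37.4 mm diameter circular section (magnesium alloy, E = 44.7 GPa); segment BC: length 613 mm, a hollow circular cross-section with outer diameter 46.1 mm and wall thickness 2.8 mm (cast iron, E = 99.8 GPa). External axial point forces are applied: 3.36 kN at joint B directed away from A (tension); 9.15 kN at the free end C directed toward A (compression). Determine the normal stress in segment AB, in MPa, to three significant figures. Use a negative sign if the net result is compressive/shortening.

Internal axial forces (sectioning from the free end, tension +): N_BC = -9.15 kN, N_AB = -5.79 kN.
A_AB = 1099 mm².
σ_AB = N_AB/A_AB = -5790/1099 = -5.27 MPa.

-5.27 MPa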